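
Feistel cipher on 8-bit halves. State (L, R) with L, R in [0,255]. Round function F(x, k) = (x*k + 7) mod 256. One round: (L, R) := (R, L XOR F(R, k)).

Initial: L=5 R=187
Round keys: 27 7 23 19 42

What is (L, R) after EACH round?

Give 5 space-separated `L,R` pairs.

Answer: 187,197 197,209 209,11 11,9 9,138

Derivation:
Round 1 (k=27): L=187 R=197
Round 2 (k=7): L=197 R=209
Round 3 (k=23): L=209 R=11
Round 4 (k=19): L=11 R=9
Round 5 (k=42): L=9 R=138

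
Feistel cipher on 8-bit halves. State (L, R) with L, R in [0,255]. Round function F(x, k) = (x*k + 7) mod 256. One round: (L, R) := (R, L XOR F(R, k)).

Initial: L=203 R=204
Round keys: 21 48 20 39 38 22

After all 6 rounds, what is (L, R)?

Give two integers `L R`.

Round 1 (k=21): L=204 R=8
Round 2 (k=48): L=8 R=75
Round 3 (k=20): L=75 R=235
Round 4 (k=39): L=235 R=159
Round 5 (k=38): L=159 R=74
Round 6 (k=22): L=74 R=252

Answer: 74 252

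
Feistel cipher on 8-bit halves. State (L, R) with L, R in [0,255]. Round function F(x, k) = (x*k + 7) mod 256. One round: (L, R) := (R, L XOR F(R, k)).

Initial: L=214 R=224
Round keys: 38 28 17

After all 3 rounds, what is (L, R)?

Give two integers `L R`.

Answer: 3 171

Derivation:
Round 1 (k=38): L=224 R=145
Round 2 (k=28): L=145 R=3
Round 3 (k=17): L=3 R=171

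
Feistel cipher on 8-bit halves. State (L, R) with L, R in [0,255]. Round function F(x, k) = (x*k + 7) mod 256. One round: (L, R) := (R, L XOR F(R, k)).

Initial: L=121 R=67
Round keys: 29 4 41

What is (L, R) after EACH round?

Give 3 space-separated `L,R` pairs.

Answer: 67,231 231,224 224,0

Derivation:
Round 1 (k=29): L=67 R=231
Round 2 (k=4): L=231 R=224
Round 3 (k=41): L=224 R=0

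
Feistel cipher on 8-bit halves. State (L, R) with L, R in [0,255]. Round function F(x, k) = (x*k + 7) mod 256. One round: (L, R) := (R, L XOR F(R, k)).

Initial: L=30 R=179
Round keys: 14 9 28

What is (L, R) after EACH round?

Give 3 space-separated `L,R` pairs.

Answer: 179,207 207,253 253,124

Derivation:
Round 1 (k=14): L=179 R=207
Round 2 (k=9): L=207 R=253
Round 3 (k=28): L=253 R=124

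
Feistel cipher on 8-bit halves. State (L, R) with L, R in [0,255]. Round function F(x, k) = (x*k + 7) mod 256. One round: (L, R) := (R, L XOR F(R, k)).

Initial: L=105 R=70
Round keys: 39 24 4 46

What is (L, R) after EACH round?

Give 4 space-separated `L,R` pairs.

Round 1 (k=39): L=70 R=216
Round 2 (k=24): L=216 R=1
Round 3 (k=4): L=1 R=211
Round 4 (k=46): L=211 R=240

Answer: 70,216 216,1 1,211 211,240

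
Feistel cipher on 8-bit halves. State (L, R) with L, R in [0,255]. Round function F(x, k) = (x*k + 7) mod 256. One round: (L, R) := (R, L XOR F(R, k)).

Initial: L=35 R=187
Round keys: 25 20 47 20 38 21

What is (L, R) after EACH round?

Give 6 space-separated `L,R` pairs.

Answer: 187,105 105,128 128,238 238,31 31,79 79,157

Derivation:
Round 1 (k=25): L=187 R=105
Round 2 (k=20): L=105 R=128
Round 3 (k=47): L=128 R=238
Round 4 (k=20): L=238 R=31
Round 5 (k=38): L=31 R=79
Round 6 (k=21): L=79 R=157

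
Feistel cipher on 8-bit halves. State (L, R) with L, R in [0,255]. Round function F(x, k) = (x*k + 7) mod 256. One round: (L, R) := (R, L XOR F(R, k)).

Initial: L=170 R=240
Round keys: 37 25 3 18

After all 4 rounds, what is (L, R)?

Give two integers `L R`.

Answer: 150 191

Derivation:
Round 1 (k=37): L=240 R=29
Round 2 (k=25): L=29 R=44
Round 3 (k=3): L=44 R=150
Round 4 (k=18): L=150 R=191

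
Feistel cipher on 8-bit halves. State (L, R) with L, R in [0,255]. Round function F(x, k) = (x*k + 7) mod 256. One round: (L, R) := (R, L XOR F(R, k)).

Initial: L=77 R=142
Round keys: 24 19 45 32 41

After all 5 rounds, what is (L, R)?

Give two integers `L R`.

Round 1 (k=24): L=142 R=26
Round 2 (k=19): L=26 R=123
Round 3 (k=45): L=123 R=188
Round 4 (k=32): L=188 R=252
Round 5 (k=41): L=252 R=223

Answer: 252 223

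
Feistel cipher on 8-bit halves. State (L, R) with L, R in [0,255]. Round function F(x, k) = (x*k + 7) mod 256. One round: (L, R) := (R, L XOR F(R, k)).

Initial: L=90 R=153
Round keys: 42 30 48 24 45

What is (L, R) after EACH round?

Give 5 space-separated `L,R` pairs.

Answer: 153,123 123,232 232,252 252,79 79,22

Derivation:
Round 1 (k=42): L=153 R=123
Round 2 (k=30): L=123 R=232
Round 3 (k=48): L=232 R=252
Round 4 (k=24): L=252 R=79
Round 5 (k=45): L=79 R=22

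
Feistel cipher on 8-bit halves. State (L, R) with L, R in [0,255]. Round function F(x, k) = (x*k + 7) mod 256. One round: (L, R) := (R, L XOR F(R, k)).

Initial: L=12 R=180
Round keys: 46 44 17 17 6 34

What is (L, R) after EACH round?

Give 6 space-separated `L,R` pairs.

Answer: 180,83 83,255 255,165 165,3 3,188 188,252

Derivation:
Round 1 (k=46): L=180 R=83
Round 2 (k=44): L=83 R=255
Round 3 (k=17): L=255 R=165
Round 4 (k=17): L=165 R=3
Round 5 (k=6): L=3 R=188
Round 6 (k=34): L=188 R=252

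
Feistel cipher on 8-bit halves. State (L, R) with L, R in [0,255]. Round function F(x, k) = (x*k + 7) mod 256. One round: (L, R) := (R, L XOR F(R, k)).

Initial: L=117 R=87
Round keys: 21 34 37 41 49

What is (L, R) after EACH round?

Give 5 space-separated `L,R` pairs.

Round 1 (k=21): L=87 R=95
Round 2 (k=34): L=95 R=242
Round 3 (k=37): L=242 R=94
Round 4 (k=41): L=94 R=231
Round 5 (k=49): L=231 R=96

Answer: 87,95 95,242 242,94 94,231 231,96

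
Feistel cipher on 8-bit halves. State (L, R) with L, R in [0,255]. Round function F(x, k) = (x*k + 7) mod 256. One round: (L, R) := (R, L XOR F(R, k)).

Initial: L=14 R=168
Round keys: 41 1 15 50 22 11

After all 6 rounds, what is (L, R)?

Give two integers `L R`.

Round 1 (k=41): L=168 R=225
Round 2 (k=1): L=225 R=64
Round 3 (k=15): L=64 R=38
Round 4 (k=50): L=38 R=51
Round 5 (k=22): L=51 R=79
Round 6 (k=11): L=79 R=95

Answer: 79 95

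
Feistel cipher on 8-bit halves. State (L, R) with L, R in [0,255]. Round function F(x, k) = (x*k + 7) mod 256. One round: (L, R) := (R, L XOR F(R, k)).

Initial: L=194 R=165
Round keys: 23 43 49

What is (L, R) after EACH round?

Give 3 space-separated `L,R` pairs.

Answer: 165,24 24,170 170,137

Derivation:
Round 1 (k=23): L=165 R=24
Round 2 (k=43): L=24 R=170
Round 3 (k=49): L=170 R=137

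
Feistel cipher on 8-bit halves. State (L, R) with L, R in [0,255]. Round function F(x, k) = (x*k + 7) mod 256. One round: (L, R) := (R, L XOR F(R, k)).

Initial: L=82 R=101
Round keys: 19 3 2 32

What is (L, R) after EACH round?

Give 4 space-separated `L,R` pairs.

Round 1 (k=19): L=101 R=212
Round 2 (k=3): L=212 R=230
Round 3 (k=2): L=230 R=7
Round 4 (k=32): L=7 R=1

Answer: 101,212 212,230 230,7 7,1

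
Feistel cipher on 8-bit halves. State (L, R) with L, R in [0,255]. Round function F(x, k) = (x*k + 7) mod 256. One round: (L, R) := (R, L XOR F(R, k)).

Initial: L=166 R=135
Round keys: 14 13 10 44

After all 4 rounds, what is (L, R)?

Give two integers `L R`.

Round 1 (k=14): L=135 R=207
Round 2 (k=13): L=207 R=13
Round 3 (k=10): L=13 R=70
Round 4 (k=44): L=70 R=2

Answer: 70 2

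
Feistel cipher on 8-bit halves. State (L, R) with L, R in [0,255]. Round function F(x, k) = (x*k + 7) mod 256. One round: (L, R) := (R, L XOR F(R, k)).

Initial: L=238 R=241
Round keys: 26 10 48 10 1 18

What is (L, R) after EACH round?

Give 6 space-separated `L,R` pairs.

Round 1 (k=26): L=241 R=111
Round 2 (k=10): L=111 R=172
Round 3 (k=48): L=172 R=40
Round 4 (k=10): L=40 R=59
Round 5 (k=1): L=59 R=106
Round 6 (k=18): L=106 R=64

Answer: 241,111 111,172 172,40 40,59 59,106 106,64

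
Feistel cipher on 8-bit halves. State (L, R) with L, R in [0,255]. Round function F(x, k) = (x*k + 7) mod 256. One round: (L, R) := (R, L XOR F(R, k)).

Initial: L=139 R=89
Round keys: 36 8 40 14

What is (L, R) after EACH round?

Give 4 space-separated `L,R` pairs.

Round 1 (k=36): L=89 R=0
Round 2 (k=8): L=0 R=94
Round 3 (k=40): L=94 R=183
Round 4 (k=14): L=183 R=87

Answer: 89,0 0,94 94,183 183,87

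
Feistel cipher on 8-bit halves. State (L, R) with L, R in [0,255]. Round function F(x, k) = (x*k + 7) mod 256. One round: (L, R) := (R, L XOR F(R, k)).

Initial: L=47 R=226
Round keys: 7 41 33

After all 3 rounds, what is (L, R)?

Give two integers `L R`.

Answer: 211 32

Derivation:
Round 1 (k=7): L=226 R=26
Round 2 (k=41): L=26 R=211
Round 3 (k=33): L=211 R=32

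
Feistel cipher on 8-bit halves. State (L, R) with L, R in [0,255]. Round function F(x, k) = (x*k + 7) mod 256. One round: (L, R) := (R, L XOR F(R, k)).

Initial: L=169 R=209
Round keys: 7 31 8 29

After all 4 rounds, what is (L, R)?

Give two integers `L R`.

Answer: 24 190

Derivation:
Round 1 (k=7): L=209 R=23
Round 2 (k=31): L=23 R=1
Round 3 (k=8): L=1 R=24
Round 4 (k=29): L=24 R=190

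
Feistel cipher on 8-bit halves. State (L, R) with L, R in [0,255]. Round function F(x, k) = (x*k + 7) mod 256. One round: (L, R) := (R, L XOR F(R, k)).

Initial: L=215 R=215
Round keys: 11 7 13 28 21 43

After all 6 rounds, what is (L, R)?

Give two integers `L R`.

Answer: 26 109

Derivation:
Round 1 (k=11): L=215 R=147
Round 2 (k=7): L=147 R=219
Round 3 (k=13): L=219 R=181
Round 4 (k=28): L=181 R=8
Round 5 (k=21): L=8 R=26
Round 6 (k=43): L=26 R=109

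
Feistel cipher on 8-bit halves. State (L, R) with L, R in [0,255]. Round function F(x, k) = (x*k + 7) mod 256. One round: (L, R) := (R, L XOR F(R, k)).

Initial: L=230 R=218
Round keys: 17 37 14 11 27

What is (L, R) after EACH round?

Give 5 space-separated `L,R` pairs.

Round 1 (k=17): L=218 R=103
Round 2 (k=37): L=103 R=48
Round 3 (k=14): L=48 R=192
Round 4 (k=11): L=192 R=119
Round 5 (k=27): L=119 R=84

Answer: 218,103 103,48 48,192 192,119 119,84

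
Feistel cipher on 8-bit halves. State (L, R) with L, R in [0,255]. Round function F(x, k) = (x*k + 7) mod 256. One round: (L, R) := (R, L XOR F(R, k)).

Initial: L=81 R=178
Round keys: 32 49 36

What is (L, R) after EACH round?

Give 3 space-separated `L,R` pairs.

Answer: 178,22 22,143 143,53

Derivation:
Round 1 (k=32): L=178 R=22
Round 2 (k=49): L=22 R=143
Round 3 (k=36): L=143 R=53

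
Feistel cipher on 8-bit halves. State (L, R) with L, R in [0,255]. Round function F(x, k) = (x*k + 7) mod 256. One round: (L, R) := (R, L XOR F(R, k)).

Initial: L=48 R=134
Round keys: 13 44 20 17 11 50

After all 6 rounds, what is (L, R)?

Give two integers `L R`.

Answer: 185 57

Derivation:
Round 1 (k=13): L=134 R=229
Round 2 (k=44): L=229 R=229
Round 3 (k=20): L=229 R=14
Round 4 (k=17): L=14 R=16
Round 5 (k=11): L=16 R=185
Round 6 (k=50): L=185 R=57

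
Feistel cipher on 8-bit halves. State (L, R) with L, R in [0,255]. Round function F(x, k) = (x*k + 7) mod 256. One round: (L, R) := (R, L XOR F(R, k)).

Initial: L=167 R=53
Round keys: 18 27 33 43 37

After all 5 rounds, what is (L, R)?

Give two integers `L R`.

Round 1 (k=18): L=53 R=102
Round 2 (k=27): L=102 R=252
Round 3 (k=33): L=252 R=229
Round 4 (k=43): L=229 R=130
Round 5 (k=37): L=130 R=52

Answer: 130 52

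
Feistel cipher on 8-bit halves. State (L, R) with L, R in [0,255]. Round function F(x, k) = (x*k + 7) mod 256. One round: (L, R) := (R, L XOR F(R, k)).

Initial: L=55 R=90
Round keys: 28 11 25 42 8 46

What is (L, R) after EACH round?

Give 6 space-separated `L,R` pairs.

Round 1 (k=28): L=90 R=232
Round 2 (k=11): L=232 R=165
Round 3 (k=25): L=165 R=204
Round 4 (k=42): L=204 R=218
Round 5 (k=8): L=218 R=27
Round 6 (k=46): L=27 R=59

Answer: 90,232 232,165 165,204 204,218 218,27 27,59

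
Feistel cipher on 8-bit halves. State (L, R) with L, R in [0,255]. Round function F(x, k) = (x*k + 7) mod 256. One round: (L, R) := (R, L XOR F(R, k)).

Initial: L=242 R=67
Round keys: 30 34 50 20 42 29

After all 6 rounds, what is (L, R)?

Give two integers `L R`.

Round 1 (k=30): L=67 R=19
Round 2 (k=34): L=19 R=206
Round 3 (k=50): L=206 R=80
Round 4 (k=20): L=80 R=137
Round 5 (k=42): L=137 R=209
Round 6 (k=29): L=209 R=61

Answer: 209 61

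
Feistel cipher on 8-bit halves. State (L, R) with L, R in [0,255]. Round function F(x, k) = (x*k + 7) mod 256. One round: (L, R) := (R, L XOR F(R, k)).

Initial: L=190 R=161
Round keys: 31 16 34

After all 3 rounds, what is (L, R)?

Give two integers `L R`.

Round 1 (k=31): L=161 R=56
Round 2 (k=16): L=56 R=38
Round 3 (k=34): L=38 R=43

Answer: 38 43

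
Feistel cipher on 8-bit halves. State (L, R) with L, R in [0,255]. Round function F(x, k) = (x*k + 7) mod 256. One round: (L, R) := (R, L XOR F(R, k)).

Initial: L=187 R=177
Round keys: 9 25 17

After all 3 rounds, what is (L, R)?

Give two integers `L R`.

Round 1 (k=9): L=177 R=251
Round 2 (k=25): L=251 R=59
Round 3 (k=17): L=59 R=9

Answer: 59 9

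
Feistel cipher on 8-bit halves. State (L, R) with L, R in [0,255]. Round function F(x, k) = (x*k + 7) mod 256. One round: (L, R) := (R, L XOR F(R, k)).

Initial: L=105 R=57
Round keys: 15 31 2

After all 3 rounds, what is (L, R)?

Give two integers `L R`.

Answer: 137 46

Derivation:
Round 1 (k=15): L=57 R=55
Round 2 (k=31): L=55 R=137
Round 3 (k=2): L=137 R=46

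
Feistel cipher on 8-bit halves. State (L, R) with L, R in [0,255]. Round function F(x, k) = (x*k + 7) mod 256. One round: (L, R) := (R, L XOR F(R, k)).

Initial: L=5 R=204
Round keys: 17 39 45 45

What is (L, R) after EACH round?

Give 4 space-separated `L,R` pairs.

Answer: 204,150 150,45 45,102 102,216

Derivation:
Round 1 (k=17): L=204 R=150
Round 2 (k=39): L=150 R=45
Round 3 (k=45): L=45 R=102
Round 4 (k=45): L=102 R=216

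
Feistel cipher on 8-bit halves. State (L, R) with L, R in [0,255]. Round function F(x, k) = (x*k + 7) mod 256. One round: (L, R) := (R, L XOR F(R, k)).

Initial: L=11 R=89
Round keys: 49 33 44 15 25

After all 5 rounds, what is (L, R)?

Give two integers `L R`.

Round 1 (k=49): L=89 R=27
Round 2 (k=33): L=27 R=219
Round 3 (k=44): L=219 R=176
Round 4 (k=15): L=176 R=140
Round 5 (k=25): L=140 R=3

Answer: 140 3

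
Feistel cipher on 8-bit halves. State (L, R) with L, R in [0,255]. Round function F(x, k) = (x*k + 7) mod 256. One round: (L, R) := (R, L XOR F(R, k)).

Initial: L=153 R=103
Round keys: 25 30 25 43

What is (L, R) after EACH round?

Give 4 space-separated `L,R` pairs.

Round 1 (k=25): L=103 R=143
Round 2 (k=30): L=143 R=174
Round 3 (k=25): L=174 R=138
Round 4 (k=43): L=138 R=155

Answer: 103,143 143,174 174,138 138,155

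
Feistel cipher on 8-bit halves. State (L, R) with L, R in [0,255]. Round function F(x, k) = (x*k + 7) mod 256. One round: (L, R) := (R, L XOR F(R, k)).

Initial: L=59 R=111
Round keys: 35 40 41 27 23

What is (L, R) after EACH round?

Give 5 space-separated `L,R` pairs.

Answer: 111,15 15,48 48,184 184,95 95,40

Derivation:
Round 1 (k=35): L=111 R=15
Round 2 (k=40): L=15 R=48
Round 3 (k=41): L=48 R=184
Round 4 (k=27): L=184 R=95
Round 5 (k=23): L=95 R=40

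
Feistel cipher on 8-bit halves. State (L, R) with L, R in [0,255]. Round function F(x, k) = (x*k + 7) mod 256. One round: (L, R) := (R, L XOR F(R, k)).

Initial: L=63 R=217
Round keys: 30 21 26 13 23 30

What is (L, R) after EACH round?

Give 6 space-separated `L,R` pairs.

Answer: 217,74 74,192 192,205 205,176 176,26 26,163

Derivation:
Round 1 (k=30): L=217 R=74
Round 2 (k=21): L=74 R=192
Round 3 (k=26): L=192 R=205
Round 4 (k=13): L=205 R=176
Round 5 (k=23): L=176 R=26
Round 6 (k=30): L=26 R=163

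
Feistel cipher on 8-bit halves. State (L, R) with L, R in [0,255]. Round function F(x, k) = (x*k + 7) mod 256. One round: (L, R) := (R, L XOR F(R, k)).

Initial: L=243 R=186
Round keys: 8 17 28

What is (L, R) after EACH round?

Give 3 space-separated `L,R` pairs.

Answer: 186,36 36,209 209,199

Derivation:
Round 1 (k=8): L=186 R=36
Round 2 (k=17): L=36 R=209
Round 3 (k=28): L=209 R=199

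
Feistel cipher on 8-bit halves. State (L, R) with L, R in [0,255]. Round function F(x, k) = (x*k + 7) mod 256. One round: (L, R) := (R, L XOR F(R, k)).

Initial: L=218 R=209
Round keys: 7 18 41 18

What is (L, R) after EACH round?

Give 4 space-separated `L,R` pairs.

Round 1 (k=7): L=209 R=100
Round 2 (k=18): L=100 R=222
Round 3 (k=41): L=222 R=241
Round 4 (k=18): L=241 R=39

Answer: 209,100 100,222 222,241 241,39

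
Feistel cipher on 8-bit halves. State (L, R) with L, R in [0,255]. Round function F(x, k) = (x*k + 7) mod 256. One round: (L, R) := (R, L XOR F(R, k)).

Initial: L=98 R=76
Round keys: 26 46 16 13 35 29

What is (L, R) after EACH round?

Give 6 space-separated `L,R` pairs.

Answer: 76,221 221,241 241,202 202,184 184,229 229,64

Derivation:
Round 1 (k=26): L=76 R=221
Round 2 (k=46): L=221 R=241
Round 3 (k=16): L=241 R=202
Round 4 (k=13): L=202 R=184
Round 5 (k=35): L=184 R=229
Round 6 (k=29): L=229 R=64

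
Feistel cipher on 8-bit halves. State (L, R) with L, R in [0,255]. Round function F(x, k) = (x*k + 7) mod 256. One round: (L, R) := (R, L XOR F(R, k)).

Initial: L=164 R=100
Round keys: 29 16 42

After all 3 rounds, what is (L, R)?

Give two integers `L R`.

Answer: 147 218

Derivation:
Round 1 (k=29): L=100 R=255
Round 2 (k=16): L=255 R=147
Round 3 (k=42): L=147 R=218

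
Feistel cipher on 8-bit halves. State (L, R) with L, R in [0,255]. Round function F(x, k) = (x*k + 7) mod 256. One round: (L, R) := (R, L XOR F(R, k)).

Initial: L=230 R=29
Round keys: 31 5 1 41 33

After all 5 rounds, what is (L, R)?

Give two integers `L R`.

Answer: 166 68

Derivation:
Round 1 (k=31): L=29 R=108
Round 2 (k=5): L=108 R=62
Round 3 (k=1): L=62 R=41
Round 4 (k=41): L=41 R=166
Round 5 (k=33): L=166 R=68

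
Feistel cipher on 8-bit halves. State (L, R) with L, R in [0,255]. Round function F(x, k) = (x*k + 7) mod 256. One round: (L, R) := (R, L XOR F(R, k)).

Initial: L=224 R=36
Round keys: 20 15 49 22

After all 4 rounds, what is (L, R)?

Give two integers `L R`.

Answer: 28 11

Derivation:
Round 1 (k=20): L=36 R=55
Round 2 (k=15): L=55 R=100
Round 3 (k=49): L=100 R=28
Round 4 (k=22): L=28 R=11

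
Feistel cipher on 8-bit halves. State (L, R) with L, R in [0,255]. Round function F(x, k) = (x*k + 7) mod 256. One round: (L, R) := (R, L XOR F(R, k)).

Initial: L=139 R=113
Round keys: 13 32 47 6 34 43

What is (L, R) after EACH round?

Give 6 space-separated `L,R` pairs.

Round 1 (k=13): L=113 R=79
Round 2 (k=32): L=79 R=150
Round 3 (k=47): L=150 R=222
Round 4 (k=6): L=222 R=173
Round 5 (k=34): L=173 R=223
Round 6 (k=43): L=223 R=209

Answer: 113,79 79,150 150,222 222,173 173,223 223,209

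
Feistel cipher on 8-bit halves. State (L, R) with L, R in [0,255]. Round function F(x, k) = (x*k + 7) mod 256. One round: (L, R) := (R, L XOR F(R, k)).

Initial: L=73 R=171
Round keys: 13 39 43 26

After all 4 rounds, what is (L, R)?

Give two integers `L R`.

Round 1 (k=13): L=171 R=255
Round 2 (k=39): L=255 R=75
Round 3 (k=43): L=75 R=95
Round 4 (k=26): L=95 R=230

Answer: 95 230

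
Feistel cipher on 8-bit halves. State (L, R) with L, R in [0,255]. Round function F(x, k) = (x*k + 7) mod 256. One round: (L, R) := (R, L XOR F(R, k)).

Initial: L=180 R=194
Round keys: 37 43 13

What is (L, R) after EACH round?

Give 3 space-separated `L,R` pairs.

Answer: 194,165 165,124 124,246

Derivation:
Round 1 (k=37): L=194 R=165
Round 2 (k=43): L=165 R=124
Round 3 (k=13): L=124 R=246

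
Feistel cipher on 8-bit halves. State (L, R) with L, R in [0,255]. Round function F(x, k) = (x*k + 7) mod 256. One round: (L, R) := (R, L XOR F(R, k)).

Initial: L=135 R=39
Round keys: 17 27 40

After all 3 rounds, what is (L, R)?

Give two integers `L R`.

Answer: 141 22

Derivation:
Round 1 (k=17): L=39 R=25
Round 2 (k=27): L=25 R=141
Round 3 (k=40): L=141 R=22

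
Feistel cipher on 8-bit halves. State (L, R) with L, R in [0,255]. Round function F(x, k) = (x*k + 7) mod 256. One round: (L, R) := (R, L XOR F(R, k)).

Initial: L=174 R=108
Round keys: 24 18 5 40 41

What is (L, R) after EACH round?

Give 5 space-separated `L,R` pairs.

Round 1 (k=24): L=108 R=137
Round 2 (k=18): L=137 R=197
Round 3 (k=5): L=197 R=105
Round 4 (k=40): L=105 R=170
Round 5 (k=41): L=170 R=40

Answer: 108,137 137,197 197,105 105,170 170,40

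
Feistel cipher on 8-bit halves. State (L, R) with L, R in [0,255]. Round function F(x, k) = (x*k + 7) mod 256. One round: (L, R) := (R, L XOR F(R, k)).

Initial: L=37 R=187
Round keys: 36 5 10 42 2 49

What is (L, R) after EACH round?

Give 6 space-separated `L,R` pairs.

Answer: 187,118 118,238 238,37 37,247 247,208 208,32

Derivation:
Round 1 (k=36): L=187 R=118
Round 2 (k=5): L=118 R=238
Round 3 (k=10): L=238 R=37
Round 4 (k=42): L=37 R=247
Round 5 (k=2): L=247 R=208
Round 6 (k=49): L=208 R=32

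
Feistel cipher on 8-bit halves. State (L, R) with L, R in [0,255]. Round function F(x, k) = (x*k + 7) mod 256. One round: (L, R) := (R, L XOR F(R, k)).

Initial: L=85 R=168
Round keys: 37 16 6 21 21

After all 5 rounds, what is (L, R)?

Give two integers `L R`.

Round 1 (k=37): L=168 R=26
Round 2 (k=16): L=26 R=15
Round 3 (k=6): L=15 R=123
Round 4 (k=21): L=123 R=17
Round 5 (k=21): L=17 R=23

Answer: 17 23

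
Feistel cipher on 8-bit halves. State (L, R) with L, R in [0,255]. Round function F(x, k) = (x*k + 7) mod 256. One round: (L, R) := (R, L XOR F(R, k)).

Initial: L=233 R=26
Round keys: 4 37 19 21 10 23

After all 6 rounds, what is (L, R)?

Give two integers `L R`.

Answer: 193 192

Derivation:
Round 1 (k=4): L=26 R=134
Round 2 (k=37): L=134 R=127
Round 3 (k=19): L=127 R=242
Round 4 (k=21): L=242 R=158
Round 5 (k=10): L=158 R=193
Round 6 (k=23): L=193 R=192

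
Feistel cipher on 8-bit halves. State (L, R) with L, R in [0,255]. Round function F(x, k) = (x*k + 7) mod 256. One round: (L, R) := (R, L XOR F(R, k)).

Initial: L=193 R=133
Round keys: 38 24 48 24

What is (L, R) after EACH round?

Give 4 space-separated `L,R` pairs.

Answer: 133,4 4,226 226,99 99,173

Derivation:
Round 1 (k=38): L=133 R=4
Round 2 (k=24): L=4 R=226
Round 3 (k=48): L=226 R=99
Round 4 (k=24): L=99 R=173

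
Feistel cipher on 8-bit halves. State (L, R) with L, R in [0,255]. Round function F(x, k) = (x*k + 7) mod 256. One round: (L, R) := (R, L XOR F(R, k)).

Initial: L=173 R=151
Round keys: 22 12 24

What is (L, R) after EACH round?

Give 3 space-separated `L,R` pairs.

Round 1 (k=22): L=151 R=172
Round 2 (k=12): L=172 R=128
Round 3 (k=24): L=128 R=171

Answer: 151,172 172,128 128,171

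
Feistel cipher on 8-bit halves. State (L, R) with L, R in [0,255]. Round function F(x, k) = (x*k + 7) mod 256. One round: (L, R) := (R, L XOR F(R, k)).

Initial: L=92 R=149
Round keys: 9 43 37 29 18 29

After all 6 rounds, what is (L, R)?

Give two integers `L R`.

Round 1 (k=9): L=149 R=24
Round 2 (k=43): L=24 R=154
Round 3 (k=37): L=154 R=81
Round 4 (k=29): L=81 R=174
Round 5 (k=18): L=174 R=18
Round 6 (k=29): L=18 R=191

Answer: 18 191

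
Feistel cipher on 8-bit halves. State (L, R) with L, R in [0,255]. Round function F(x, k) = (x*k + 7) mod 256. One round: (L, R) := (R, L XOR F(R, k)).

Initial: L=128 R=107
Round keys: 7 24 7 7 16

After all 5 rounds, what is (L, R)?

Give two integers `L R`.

Answer: 92 104

Derivation:
Round 1 (k=7): L=107 R=116
Round 2 (k=24): L=116 R=140
Round 3 (k=7): L=140 R=175
Round 4 (k=7): L=175 R=92
Round 5 (k=16): L=92 R=104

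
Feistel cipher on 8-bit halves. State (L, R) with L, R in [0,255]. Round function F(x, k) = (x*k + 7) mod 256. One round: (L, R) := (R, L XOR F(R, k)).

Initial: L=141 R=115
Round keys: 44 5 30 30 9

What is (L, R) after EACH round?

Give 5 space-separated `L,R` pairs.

Answer: 115,70 70,22 22,221 221,251 251,7

Derivation:
Round 1 (k=44): L=115 R=70
Round 2 (k=5): L=70 R=22
Round 3 (k=30): L=22 R=221
Round 4 (k=30): L=221 R=251
Round 5 (k=9): L=251 R=7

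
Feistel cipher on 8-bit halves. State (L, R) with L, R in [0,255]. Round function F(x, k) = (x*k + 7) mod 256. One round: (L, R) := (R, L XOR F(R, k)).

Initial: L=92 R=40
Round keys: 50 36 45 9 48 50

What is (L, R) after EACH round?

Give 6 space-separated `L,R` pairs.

Answer: 40,139 139,187 187,109 109,103 103,58 58,60

Derivation:
Round 1 (k=50): L=40 R=139
Round 2 (k=36): L=139 R=187
Round 3 (k=45): L=187 R=109
Round 4 (k=9): L=109 R=103
Round 5 (k=48): L=103 R=58
Round 6 (k=50): L=58 R=60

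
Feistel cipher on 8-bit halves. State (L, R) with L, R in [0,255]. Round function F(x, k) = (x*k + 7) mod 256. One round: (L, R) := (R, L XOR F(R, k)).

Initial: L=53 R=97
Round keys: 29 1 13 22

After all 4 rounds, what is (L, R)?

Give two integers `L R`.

Answer: 189 28

Derivation:
Round 1 (k=29): L=97 R=49
Round 2 (k=1): L=49 R=89
Round 3 (k=13): L=89 R=189
Round 4 (k=22): L=189 R=28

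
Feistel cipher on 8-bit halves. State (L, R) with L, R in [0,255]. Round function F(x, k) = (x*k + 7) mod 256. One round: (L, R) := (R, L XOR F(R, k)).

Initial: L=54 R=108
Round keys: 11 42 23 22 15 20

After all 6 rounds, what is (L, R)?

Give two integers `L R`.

Answer: 132 211

Derivation:
Round 1 (k=11): L=108 R=157
Round 2 (k=42): L=157 R=165
Round 3 (k=23): L=165 R=71
Round 4 (k=22): L=71 R=132
Round 5 (k=15): L=132 R=132
Round 6 (k=20): L=132 R=211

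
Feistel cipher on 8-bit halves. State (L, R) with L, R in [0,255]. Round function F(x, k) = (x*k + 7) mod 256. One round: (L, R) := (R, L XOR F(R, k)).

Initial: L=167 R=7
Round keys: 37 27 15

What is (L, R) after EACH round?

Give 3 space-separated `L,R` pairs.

Round 1 (k=37): L=7 R=173
Round 2 (k=27): L=173 R=65
Round 3 (k=15): L=65 R=123

Answer: 7,173 173,65 65,123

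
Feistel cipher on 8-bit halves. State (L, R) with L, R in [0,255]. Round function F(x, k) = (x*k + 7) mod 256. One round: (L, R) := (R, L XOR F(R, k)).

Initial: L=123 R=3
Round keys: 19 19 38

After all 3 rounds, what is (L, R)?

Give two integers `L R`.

Round 1 (k=19): L=3 R=59
Round 2 (k=19): L=59 R=107
Round 3 (k=38): L=107 R=210

Answer: 107 210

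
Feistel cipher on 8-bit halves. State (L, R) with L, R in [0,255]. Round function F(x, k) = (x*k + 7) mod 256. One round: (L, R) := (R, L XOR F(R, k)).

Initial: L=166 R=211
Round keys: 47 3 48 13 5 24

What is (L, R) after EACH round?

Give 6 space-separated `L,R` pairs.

Answer: 211,98 98,254 254,197 197,246 246,16 16,113

Derivation:
Round 1 (k=47): L=211 R=98
Round 2 (k=3): L=98 R=254
Round 3 (k=48): L=254 R=197
Round 4 (k=13): L=197 R=246
Round 5 (k=5): L=246 R=16
Round 6 (k=24): L=16 R=113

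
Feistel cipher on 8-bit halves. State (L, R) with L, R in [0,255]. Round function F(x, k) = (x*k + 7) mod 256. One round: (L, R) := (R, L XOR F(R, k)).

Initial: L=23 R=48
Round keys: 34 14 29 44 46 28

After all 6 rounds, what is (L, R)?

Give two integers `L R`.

Round 1 (k=34): L=48 R=112
Round 2 (k=14): L=112 R=23
Round 3 (k=29): L=23 R=210
Round 4 (k=44): L=210 R=8
Round 5 (k=46): L=8 R=165
Round 6 (k=28): L=165 R=27

Answer: 165 27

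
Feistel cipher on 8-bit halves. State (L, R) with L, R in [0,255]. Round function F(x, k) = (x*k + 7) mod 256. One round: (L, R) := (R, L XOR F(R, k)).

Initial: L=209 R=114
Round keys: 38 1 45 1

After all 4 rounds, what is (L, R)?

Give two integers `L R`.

Round 1 (k=38): L=114 R=34
Round 2 (k=1): L=34 R=91
Round 3 (k=45): L=91 R=36
Round 4 (k=1): L=36 R=112

Answer: 36 112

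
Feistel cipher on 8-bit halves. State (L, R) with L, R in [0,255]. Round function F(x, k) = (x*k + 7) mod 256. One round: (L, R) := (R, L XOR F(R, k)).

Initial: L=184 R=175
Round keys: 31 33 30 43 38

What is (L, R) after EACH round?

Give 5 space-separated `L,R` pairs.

Round 1 (k=31): L=175 R=128
Round 2 (k=33): L=128 R=40
Round 3 (k=30): L=40 R=55
Round 4 (k=43): L=55 R=108
Round 5 (k=38): L=108 R=56

Answer: 175,128 128,40 40,55 55,108 108,56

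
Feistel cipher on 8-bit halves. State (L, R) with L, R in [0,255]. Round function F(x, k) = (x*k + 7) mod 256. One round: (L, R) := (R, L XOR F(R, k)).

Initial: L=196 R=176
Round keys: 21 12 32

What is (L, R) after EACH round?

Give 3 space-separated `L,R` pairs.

Round 1 (k=21): L=176 R=179
Round 2 (k=12): L=179 R=219
Round 3 (k=32): L=219 R=212

Answer: 176,179 179,219 219,212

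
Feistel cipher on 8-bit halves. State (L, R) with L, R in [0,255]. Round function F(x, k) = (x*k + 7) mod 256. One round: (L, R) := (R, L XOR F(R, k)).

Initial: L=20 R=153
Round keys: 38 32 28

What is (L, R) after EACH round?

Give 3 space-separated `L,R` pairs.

Answer: 153,169 169,190 190,102

Derivation:
Round 1 (k=38): L=153 R=169
Round 2 (k=32): L=169 R=190
Round 3 (k=28): L=190 R=102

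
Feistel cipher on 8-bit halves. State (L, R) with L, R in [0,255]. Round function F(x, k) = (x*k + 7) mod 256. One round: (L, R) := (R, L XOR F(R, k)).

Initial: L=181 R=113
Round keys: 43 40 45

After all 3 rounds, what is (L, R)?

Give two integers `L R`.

Answer: 238 106

Derivation:
Round 1 (k=43): L=113 R=183
Round 2 (k=40): L=183 R=238
Round 3 (k=45): L=238 R=106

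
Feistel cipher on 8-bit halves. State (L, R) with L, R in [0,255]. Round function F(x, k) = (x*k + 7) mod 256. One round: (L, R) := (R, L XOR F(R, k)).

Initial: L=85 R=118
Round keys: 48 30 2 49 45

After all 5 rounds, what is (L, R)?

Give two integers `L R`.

Answer: 207 41

Derivation:
Round 1 (k=48): L=118 R=114
Round 2 (k=30): L=114 R=21
Round 3 (k=2): L=21 R=67
Round 4 (k=49): L=67 R=207
Round 5 (k=45): L=207 R=41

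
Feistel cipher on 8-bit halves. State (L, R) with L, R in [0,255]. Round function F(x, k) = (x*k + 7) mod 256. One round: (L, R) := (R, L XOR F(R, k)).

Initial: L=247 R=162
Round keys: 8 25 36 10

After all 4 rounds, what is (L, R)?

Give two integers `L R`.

Round 1 (k=8): L=162 R=224
Round 2 (k=25): L=224 R=69
Round 3 (k=36): L=69 R=91
Round 4 (k=10): L=91 R=208

Answer: 91 208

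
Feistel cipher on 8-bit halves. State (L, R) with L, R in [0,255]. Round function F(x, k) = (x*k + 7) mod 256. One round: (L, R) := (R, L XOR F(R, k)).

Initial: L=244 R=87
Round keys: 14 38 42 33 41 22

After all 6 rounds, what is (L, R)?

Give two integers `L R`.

Round 1 (k=14): L=87 R=61
Round 2 (k=38): L=61 R=66
Round 3 (k=42): L=66 R=230
Round 4 (k=33): L=230 R=239
Round 5 (k=41): L=239 R=168
Round 6 (k=22): L=168 R=152

Answer: 168 152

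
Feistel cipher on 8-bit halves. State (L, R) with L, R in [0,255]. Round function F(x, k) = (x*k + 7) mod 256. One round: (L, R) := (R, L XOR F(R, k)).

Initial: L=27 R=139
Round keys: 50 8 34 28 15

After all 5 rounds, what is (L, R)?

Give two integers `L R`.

Round 1 (k=50): L=139 R=54
Round 2 (k=8): L=54 R=60
Round 3 (k=34): L=60 R=201
Round 4 (k=28): L=201 R=63
Round 5 (k=15): L=63 R=113

Answer: 63 113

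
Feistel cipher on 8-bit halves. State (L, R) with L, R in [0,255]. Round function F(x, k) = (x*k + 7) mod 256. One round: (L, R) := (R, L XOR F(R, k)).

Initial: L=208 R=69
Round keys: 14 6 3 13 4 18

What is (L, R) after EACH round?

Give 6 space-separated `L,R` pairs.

Round 1 (k=14): L=69 R=29
Round 2 (k=6): L=29 R=240
Round 3 (k=3): L=240 R=202
Round 4 (k=13): L=202 R=185
Round 5 (k=4): L=185 R=33
Round 6 (k=18): L=33 R=224

Answer: 69,29 29,240 240,202 202,185 185,33 33,224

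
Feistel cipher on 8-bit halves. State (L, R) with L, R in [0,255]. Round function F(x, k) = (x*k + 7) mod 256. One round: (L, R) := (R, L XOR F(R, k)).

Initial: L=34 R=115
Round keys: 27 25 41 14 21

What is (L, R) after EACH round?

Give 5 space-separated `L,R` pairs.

Round 1 (k=27): L=115 R=10
Round 2 (k=25): L=10 R=114
Round 3 (k=41): L=114 R=67
Round 4 (k=14): L=67 R=195
Round 5 (k=21): L=195 R=69

Answer: 115,10 10,114 114,67 67,195 195,69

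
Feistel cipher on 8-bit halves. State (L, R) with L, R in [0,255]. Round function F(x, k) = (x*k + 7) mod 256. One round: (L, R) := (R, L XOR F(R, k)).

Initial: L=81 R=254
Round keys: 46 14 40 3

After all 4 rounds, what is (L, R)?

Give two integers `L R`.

Answer: 245 171

Derivation:
Round 1 (k=46): L=254 R=250
Round 2 (k=14): L=250 R=77
Round 3 (k=40): L=77 R=245
Round 4 (k=3): L=245 R=171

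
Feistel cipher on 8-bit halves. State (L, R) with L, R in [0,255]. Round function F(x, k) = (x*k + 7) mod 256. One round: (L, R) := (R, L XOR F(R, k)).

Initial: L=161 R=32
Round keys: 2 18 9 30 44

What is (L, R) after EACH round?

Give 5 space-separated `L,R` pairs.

Answer: 32,230 230,19 19,84 84,204 204,67

Derivation:
Round 1 (k=2): L=32 R=230
Round 2 (k=18): L=230 R=19
Round 3 (k=9): L=19 R=84
Round 4 (k=30): L=84 R=204
Round 5 (k=44): L=204 R=67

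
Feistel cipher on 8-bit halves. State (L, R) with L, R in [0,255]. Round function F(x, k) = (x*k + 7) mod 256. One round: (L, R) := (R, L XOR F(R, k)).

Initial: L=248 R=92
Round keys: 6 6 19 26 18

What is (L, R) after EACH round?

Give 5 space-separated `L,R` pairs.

Round 1 (k=6): L=92 R=215
Round 2 (k=6): L=215 R=77
Round 3 (k=19): L=77 R=105
Round 4 (k=26): L=105 R=252
Round 5 (k=18): L=252 R=214

Answer: 92,215 215,77 77,105 105,252 252,214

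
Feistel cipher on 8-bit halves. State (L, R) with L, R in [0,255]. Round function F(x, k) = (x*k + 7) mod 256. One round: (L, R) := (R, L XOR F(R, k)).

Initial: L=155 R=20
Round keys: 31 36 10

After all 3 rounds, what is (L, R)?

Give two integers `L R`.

Round 1 (k=31): L=20 R=232
Round 2 (k=36): L=232 R=179
Round 3 (k=10): L=179 R=237

Answer: 179 237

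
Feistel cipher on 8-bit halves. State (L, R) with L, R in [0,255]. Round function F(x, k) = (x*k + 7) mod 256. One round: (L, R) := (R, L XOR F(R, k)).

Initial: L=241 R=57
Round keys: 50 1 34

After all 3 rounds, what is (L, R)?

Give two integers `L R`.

Answer: 230 75

Derivation:
Round 1 (k=50): L=57 R=216
Round 2 (k=1): L=216 R=230
Round 3 (k=34): L=230 R=75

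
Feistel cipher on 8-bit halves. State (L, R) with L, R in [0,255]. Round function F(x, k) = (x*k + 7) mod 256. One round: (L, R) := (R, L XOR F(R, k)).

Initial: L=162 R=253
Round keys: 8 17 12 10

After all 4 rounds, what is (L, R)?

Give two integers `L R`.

Round 1 (k=8): L=253 R=77
Round 2 (k=17): L=77 R=217
Round 3 (k=12): L=217 R=126
Round 4 (k=10): L=126 R=42

Answer: 126 42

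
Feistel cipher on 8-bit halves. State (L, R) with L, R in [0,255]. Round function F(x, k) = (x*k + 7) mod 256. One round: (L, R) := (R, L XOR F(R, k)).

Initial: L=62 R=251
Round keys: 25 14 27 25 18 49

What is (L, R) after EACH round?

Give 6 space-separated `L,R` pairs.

Round 1 (k=25): L=251 R=180
Round 2 (k=14): L=180 R=36
Round 3 (k=27): L=36 R=103
Round 4 (k=25): L=103 R=50
Round 5 (k=18): L=50 R=236
Round 6 (k=49): L=236 R=1

Answer: 251,180 180,36 36,103 103,50 50,236 236,1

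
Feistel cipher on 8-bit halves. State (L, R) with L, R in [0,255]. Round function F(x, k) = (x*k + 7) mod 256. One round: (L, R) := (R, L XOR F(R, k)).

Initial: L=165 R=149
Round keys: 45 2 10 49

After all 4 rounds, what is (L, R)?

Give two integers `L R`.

Round 1 (k=45): L=149 R=157
Round 2 (k=2): L=157 R=212
Round 3 (k=10): L=212 R=210
Round 4 (k=49): L=210 R=237

Answer: 210 237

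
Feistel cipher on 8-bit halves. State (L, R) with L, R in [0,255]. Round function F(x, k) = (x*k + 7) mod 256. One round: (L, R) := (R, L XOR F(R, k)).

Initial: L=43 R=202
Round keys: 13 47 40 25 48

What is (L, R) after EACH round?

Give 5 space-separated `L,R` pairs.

Answer: 202,98 98,207 207,61 61,51 51,170

Derivation:
Round 1 (k=13): L=202 R=98
Round 2 (k=47): L=98 R=207
Round 3 (k=40): L=207 R=61
Round 4 (k=25): L=61 R=51
Round 5 (k=48): L=51 R=170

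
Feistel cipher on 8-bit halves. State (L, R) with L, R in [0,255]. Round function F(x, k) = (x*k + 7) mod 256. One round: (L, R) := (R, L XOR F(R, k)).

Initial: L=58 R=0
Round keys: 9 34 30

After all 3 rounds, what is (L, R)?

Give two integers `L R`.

Answer: 33 216

Derivation:
Round 1 (k=9): L=0 R=61
Round 2 (k=34): L=61 R=33
Round 3 (k=30): L=33 R=216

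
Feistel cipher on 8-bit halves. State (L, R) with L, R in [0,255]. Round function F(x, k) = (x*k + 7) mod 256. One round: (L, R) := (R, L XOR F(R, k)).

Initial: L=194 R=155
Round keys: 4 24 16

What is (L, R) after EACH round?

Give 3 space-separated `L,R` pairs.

Answer: 155,177 177,4 4,246

Derivation:
Round 1 (k=4): L=155 R=177
Round 2 (k=24): L=177 R=4
Round 3 (k=16): L=4 R=246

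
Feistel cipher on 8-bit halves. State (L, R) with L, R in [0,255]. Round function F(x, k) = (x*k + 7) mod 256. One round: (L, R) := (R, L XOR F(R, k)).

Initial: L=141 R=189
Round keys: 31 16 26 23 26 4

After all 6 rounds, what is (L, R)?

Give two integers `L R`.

Answer: 109 74

Derivation:
Round 1 (k=31): L=189 R=103
Round 2 (k=16): L=103 R=202
Round 3 (k=26): L=202 R=236
Round 4 (k=23): L=236 R=241
Round 5 (k=26): L=241 R=109
Round 6 (k=4): L=109 R=74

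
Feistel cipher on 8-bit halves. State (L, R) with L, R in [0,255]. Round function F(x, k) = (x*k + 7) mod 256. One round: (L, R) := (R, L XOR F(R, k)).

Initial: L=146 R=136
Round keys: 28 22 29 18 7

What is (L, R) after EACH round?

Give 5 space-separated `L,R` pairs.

Answer: 136,117 117,157 157,165 165,60 60,14

Derivation:
Round 1 (k=28): L=136 R=117
Round 2 (k=22): L=117 R=157
Round 3 (k=29): L=157 R=165
Round 4 (k=18): L=165 R=60
Round 5 (k=7): L=60 R=14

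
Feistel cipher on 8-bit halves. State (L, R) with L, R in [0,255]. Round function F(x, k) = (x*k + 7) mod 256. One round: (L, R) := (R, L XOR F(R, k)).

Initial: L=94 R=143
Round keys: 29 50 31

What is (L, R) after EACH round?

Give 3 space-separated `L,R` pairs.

Round 1 (k=29): L=143 R=100
Round 2 (k=50): L=100 R=0
Round 3 (k=31): L=0 R=99

Answer: 143,100 100,0 0,99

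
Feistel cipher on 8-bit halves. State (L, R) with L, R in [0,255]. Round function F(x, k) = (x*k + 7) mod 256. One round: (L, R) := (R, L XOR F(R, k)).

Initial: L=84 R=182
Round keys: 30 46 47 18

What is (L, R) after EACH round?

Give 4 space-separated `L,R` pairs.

Round 1 (k=30): L=182 R=15
Round 2 (k=46): L=15 R=15
Round 3 (k=47): L=15 R=199
Round 4 (k=18): L=199 R=10

Answer: 182,15 15,15 15,199 199,10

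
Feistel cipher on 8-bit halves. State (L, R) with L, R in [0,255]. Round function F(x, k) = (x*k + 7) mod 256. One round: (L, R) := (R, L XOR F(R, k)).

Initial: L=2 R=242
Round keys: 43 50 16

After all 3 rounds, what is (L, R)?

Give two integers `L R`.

Round 1 (k=43): L=242 R=175
Round 2 (k=50): L=175 R=199
Round 3 (k=16): L=199 R=216

Answer: 199 216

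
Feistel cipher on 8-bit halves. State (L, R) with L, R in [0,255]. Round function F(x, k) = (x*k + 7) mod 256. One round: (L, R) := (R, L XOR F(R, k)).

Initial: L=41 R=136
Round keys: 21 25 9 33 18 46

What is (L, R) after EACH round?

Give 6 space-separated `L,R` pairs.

Round 1 (k=21): L=136 R=6
Round 2 (k=25): L=6 R=21
Round 3 (k=9): L=21 R=194
Round 4 (k=33): L=194 R=28
Round 5 (k=18): L=28 R=61
Round 6 (k=46): L=61 R=225

Answer: 136,6 6,21 21,194 194,28 28,61 61,225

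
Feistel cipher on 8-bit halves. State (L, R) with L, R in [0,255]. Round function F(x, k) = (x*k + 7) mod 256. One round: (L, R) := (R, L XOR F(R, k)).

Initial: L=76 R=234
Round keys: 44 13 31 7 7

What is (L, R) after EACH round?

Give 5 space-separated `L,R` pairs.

Round 1 (k=44): L=234 R=115
Round 2 (k=13): L=115 R=52
Round 3 (k=31): L=52 R=32
Round 4 (k=7): L=32 R=211
Round 5 (k=7): L=211 R=236

Answer: 234,115 115,52 52,32 32,211 211,236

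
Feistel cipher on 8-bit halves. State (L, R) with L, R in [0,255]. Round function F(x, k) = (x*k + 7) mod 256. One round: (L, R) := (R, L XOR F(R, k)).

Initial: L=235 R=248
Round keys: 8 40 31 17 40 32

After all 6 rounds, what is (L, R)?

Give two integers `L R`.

Round 1 (k=8): L=248 R=44
Round 2 (k=40): L=44 R=31
Round 3 (k=31): L=31 R=228
Round 4 (k=17): L=228 R=52
Round 5 (k=40): L=52 R=195
Round 6 (k=32): L=195 R=83

Answer: 195 83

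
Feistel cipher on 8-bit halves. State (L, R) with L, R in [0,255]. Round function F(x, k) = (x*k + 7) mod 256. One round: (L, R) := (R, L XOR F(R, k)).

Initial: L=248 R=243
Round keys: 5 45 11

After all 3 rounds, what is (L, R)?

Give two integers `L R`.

Answer: 30 111

Derivation:
Round 1 (k=5): L=243 R=62
Round 2 (k=45): L=62 R=30
Round 3 (k=11): L=30 R=111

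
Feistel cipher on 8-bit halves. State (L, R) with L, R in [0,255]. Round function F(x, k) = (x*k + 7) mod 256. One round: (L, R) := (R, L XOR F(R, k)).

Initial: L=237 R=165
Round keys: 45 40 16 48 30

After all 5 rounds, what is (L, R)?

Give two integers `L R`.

Answer: 13 207

Derivation:
Round 1 (k=45): L=165 R=229
Round 2 (k=40): L=229 R=106
Round 3 (k=16): L=106 R=66
Round 4 (k=48): L=66 R=13
Round 5 (k=30): L=13 R=207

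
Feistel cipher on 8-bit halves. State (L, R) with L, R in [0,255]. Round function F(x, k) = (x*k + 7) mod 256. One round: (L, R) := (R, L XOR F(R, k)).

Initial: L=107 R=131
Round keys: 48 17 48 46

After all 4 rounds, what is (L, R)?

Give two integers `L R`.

Round 1 (k=48): L=131 R=252
Round 2 (k=17): L=252 R=64
Round 3 (k=48): L=64 R=251
Round 4 (k=46): L=251 R=97

Answer: 251 97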